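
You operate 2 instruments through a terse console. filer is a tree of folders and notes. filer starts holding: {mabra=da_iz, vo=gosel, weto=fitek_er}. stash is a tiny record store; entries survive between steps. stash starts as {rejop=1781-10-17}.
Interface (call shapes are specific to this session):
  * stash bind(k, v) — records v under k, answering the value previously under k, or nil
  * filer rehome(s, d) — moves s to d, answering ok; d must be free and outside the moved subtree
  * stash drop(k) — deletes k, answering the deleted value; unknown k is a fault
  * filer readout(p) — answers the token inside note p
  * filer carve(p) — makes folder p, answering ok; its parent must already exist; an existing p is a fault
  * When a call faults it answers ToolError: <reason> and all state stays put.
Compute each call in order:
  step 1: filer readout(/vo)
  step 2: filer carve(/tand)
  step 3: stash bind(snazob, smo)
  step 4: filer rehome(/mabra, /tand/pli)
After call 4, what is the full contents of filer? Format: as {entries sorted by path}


>>> filer readout p: /vo
= gosel
>>> filer carve p: /tand
= ok
>>> stash bind k: snazob v: smo
= nil
>>> filer rehome s: /mabra d: /tand/pli
= ok

Answer: {tand/, tand/pli=da_iz, vo=gosel, weto=fitek_er}


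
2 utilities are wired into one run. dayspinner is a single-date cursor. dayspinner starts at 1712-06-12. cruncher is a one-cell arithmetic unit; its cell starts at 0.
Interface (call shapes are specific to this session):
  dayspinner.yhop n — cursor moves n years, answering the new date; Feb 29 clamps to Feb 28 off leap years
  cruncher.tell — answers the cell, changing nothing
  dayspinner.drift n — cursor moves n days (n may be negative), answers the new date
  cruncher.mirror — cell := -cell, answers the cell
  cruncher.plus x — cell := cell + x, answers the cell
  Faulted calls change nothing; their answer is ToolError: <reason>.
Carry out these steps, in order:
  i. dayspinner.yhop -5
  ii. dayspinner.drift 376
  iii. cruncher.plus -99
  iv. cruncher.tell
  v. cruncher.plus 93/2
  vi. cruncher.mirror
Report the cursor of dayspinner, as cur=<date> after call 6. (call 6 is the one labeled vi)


Answer: cur=1708-06-22

Derivation:
Then dayspinner.yhop passing n=-5, giving 1707-06-12.
I run dayspinner.drift passing n=376: 1708-06-22.
Next I call cruncher.plus passing x=-99, and see -99.
Next I call cruncher.tell(), — result: -99.
Calling cruncher.plus passing x=93/2, and get -105/2.
Now I run cruncher.mirror(), → 105/2.


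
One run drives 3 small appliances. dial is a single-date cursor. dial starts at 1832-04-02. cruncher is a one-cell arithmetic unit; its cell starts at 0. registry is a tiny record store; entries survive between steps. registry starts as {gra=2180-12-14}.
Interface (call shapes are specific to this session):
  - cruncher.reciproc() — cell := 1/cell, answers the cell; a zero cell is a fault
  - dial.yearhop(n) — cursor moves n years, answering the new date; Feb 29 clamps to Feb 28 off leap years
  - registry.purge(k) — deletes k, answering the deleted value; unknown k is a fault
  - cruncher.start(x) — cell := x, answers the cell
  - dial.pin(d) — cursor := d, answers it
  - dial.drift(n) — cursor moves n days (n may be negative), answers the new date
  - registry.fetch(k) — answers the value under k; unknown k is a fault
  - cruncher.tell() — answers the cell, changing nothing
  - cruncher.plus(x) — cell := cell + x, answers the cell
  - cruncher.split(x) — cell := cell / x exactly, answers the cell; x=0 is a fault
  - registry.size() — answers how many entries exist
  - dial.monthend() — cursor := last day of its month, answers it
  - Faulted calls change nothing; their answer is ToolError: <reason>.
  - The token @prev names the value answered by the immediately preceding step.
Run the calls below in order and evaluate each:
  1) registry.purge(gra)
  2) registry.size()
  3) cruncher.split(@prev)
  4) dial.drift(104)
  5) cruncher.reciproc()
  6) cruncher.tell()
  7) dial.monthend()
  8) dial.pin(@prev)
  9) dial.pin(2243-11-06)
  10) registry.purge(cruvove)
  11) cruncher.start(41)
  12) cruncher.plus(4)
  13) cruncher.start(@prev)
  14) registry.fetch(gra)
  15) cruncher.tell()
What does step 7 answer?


Answer: 1832-07-31

Derivation:
Calling registry.purge on k: gra, and see 2180-12-14.
Next I call registry.size(), — result: 0.
Then cruncher.split on x: @prev: ToolError: division by zero.
Using dial.drift on n: 104, and get 1832-07-15.
Now I run cruncher.reciproc, and get ToolError: reciprocal of zero.
I call cruncher.tell(), → 0.
I try dial.monthend: 1832-07-31.
Using dial.pin on d: @prev: 1832-07-31.
I run dial.pin on d: 2243-11-06, → 2243-11-06.
I use registry.purge on k: cruvove, and see ToolError: no such key cruvove.
I use cruncher.start on x: 41, which returns 41.
I try cruncher.plus on x: 4: 45.
I call cruncher.start on x: @prev, which returns 45.
I use registry.fetch on k: gra, giving ToolError: no such key gra.
I invoke cruncher.tell(), and see 45.


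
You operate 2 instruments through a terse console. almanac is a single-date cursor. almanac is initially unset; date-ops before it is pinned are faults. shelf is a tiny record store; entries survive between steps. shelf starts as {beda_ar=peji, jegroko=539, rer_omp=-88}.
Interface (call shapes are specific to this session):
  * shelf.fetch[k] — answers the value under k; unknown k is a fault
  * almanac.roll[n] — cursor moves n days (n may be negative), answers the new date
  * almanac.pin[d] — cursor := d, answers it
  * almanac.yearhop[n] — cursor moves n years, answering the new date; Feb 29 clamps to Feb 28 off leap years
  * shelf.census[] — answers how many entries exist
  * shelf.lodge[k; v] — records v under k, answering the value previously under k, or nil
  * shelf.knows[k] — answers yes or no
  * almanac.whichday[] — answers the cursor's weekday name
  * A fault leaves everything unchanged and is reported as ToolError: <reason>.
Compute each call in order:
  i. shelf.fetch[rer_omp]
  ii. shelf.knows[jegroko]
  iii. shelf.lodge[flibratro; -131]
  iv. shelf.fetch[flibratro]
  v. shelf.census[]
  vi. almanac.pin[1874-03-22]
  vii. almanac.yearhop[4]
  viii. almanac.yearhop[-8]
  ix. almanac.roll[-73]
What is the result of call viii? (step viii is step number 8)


Answer: 1870-03-22

Derivation:
Then shelf.fetch using k: rer_omp, and get -88.
Then shelf.knows using k: jegroko: yes.
Then shelf.lodge using k: flibratro, v: -131, and get nil.
I try shelf.fetch using k: flibratro, and see -131.
I try shelf.census(), — result: 4.
Then almanac.pin using d: 1874-03-22, and see 1874-03-22.
Next I call almanac.yearhop using n: 4, yielding 1878-03-22.
I use almanac.yearhop using n: -8, giving 1870-03-22.
Then almanac.roll using n: -73, and get 1870-01-08.


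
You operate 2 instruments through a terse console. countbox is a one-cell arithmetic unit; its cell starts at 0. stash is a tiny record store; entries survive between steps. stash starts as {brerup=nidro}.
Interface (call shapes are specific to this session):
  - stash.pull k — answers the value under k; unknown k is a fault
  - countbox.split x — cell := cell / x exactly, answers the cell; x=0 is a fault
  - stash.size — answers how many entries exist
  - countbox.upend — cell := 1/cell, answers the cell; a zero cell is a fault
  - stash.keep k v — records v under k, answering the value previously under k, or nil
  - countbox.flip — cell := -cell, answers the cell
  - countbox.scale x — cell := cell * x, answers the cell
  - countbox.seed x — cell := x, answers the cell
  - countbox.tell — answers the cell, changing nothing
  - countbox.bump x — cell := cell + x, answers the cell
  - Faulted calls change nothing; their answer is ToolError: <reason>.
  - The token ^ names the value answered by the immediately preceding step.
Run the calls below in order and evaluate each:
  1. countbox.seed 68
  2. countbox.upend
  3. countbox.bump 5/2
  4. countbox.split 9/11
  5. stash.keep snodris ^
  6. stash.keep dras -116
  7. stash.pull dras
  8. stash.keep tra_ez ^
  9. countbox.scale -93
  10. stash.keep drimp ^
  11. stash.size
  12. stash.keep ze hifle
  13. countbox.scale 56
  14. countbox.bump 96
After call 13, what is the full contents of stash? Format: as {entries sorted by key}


! 1. seed(x: 68) => 68
! 2. upend() => 1/68
! 3. bump(x: 5/2) => 171/68
! 4. split(x: 9/11) => 209/68
! 5. keep(k: snodris, v: ^) => nil
! 6. keep(k: dras, v: -116) => nil
! 7. pull(k: dras) => -116
! 8. keep(k: tra_ez, v: ^) => nil
! 9. scale(x: -93) => -19437/68
! 10. keep(k: drimp, v: ^) => nil
! 11. size() => 5
! 12. keep(k: ze, v: hifle) => nil
! 13. scale(x: 56) => -272118/17
! 14. bump(x: 96) => -270486/17

Answer: {brerup=nidro, dras=-116, drimp=-19437/68, snodris=209/68, tra_ez=-116, ze=hifle}


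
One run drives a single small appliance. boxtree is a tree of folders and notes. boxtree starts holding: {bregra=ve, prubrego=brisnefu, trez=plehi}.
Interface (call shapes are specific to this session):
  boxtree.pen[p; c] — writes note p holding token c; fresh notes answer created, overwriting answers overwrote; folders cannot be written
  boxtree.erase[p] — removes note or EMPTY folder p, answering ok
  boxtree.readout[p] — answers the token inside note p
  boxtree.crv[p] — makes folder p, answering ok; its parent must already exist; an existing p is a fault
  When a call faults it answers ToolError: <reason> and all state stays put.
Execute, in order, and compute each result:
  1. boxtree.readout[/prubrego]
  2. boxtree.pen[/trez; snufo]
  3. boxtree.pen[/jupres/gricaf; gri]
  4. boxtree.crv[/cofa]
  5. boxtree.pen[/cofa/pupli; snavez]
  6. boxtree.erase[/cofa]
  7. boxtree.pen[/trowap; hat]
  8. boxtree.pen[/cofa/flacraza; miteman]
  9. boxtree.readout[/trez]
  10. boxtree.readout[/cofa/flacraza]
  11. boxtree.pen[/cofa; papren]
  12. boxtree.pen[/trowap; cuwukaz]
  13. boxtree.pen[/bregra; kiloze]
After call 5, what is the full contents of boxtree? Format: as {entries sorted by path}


[in] boxtree.readout p=/prubrego
:: brisnefu
[in] boxtree.pen p=/trez c=snufo
:: overwrote
[in] boxtree.pen p=/jupres/gricaf c=gri
:: ToolError: no parent
[in] boxtree.crv p=/cofa
:: ok
[in] boxtree.pen p=/cofa/pupli c=snavez
:: created
[in] boxtree.erase p=/cofa
:: ToolError: not empty
[in] boxtree.pen p=/trowap c=hat
:: created
[in] boxtree.pen p=/cofa/flacraza c=miteman
:: created
[in] boxtree.readout p=/trez
:: snufo
[in] boxtree.readout p=/cofa/flacraza
:: miteman
[in] boxtree.pen p=/cofa c=papren
:: ToolError: is a directory
[in] boxtree.pen p=/trowap c=cuwukaz
:: overwrote
[in] boxtree.pen p=/bregra c=kiloze
:: overwrote

Answer: {bregra=ve, cofa/, cofa/pupli=snavez, prubrego=brisnefu, trez=snufo}


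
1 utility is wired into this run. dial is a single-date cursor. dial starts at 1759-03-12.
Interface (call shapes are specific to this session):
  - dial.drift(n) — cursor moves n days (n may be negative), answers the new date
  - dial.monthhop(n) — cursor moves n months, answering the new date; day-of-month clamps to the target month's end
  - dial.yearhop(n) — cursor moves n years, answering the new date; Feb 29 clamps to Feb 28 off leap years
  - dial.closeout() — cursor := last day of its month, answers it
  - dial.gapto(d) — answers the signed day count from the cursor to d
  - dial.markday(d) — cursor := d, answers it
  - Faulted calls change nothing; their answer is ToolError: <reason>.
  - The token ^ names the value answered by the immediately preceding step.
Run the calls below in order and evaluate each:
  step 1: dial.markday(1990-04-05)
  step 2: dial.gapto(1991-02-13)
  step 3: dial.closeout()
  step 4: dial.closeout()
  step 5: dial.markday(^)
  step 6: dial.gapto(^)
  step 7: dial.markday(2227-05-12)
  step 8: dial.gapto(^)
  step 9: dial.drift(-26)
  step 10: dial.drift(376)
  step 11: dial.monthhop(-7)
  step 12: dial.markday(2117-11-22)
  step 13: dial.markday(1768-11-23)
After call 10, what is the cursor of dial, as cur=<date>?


Next I call dial.markday(1990-04-05), and observe 1990-04-05.
Now I run dial.gapto(1991-02-13), and see 314.
Then dial.closeout(), yielding 1990-04-30.
Calling dial.closeout, and see 1990-04-30.
I call dial.markday(^), → 1990-04-30.
I invoke dial.gapto(^), and see 0.
Invoking dial.markday(2227-05-12), giving 2227-05-12.
Now I run dial.gapto(^): 0.
I try dial.drift(-26), which returns 2227-04-16.
Next I call dial.drift(376), and see 2228-04-26.
Then dial.monthhop(-7), — result: 2227-09-26.
Next I call dial.markday(2117-11-22), which returns 2117-11-22.
Calling dial.markday(1768-11-23), → 1768-11-23.

Answer: cur=2228-04-26


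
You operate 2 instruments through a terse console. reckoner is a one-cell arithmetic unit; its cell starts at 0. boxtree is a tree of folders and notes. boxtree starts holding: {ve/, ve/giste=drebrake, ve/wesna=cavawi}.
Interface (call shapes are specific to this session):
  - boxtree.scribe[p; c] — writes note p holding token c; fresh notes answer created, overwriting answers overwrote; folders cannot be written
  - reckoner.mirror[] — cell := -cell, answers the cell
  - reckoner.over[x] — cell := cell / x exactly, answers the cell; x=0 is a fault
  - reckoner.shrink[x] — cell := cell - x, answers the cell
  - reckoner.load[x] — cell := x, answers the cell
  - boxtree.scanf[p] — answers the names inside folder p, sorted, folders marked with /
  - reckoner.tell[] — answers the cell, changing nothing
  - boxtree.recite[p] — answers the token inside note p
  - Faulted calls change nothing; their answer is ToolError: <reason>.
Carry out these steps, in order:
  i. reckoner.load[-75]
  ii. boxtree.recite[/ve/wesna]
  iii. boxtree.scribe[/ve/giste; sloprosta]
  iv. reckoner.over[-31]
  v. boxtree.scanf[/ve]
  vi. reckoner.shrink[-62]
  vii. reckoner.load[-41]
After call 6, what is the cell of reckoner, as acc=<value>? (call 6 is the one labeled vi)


! load(x='-75') -> -75
! recite(p='/ve/wesna') -> cavawi
! scribe(p='/ve/giste', c='sloprosta') -> overwrote
! over(x='-31') -> 75/31
! scanf(p='/ve') -> [giste, wesna]
! shrink(x='-62') -> 1997/31
! load(x='-41') -> -41

Answer: acc=1997/31


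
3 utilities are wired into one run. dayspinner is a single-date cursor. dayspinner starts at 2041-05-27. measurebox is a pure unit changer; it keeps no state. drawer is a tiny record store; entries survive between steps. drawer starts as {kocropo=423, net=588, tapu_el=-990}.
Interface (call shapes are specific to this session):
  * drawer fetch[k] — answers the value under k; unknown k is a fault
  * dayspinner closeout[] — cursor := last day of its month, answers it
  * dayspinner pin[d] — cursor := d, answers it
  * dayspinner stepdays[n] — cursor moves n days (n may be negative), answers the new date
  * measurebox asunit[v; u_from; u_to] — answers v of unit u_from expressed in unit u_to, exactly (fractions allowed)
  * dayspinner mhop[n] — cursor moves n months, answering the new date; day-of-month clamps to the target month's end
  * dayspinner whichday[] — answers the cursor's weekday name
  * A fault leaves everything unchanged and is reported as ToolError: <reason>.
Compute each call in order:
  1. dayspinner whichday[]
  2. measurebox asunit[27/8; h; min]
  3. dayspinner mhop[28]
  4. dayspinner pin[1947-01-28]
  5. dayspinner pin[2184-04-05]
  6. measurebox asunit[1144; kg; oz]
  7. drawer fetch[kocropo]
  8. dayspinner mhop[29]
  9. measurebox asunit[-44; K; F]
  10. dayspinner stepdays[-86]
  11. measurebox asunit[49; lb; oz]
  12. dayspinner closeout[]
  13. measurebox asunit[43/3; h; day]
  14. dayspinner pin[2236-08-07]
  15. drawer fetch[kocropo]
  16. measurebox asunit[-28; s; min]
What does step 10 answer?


Answer: 2186-06-11

Derivation:
% 1. dayspinner whichday() => Monday
% 2. measurebox asunit(v→27/8, u_from→h, u_to→min) => 405/2
% 3. dayspinner mhop(n→28) => 2043-09-27
% 4. dayspinner pin(d→1947-01-28) => 1947-01-28
% 5. dayspinner pin(d→2184-04-05) => 2184-04-05
% 6. measurebox asunit(v→1144, u_from→kg, u_to→oz) => 166400000000/4123567
% 7. drawer fetch(k→kocropo) => 423
% 8. dayspinner mhop(n→29) => 2186-09-05
% 9. measurebox asunit(v→-44, u_from→K, u_to→F) => -53887/100
% 10. dayspinner stepdays(n→-86) => 2186-06-11
% 11. measurebox asunit(v→49, u_from→lb, u_to→oz) => 784
% 12. dayspinner closeout() => 2186-06-30
% 13. measurebox asunit(v→43/3, u_from→h, u_to→day) => 43/72
% 14. dayspinner pin(d→2236-08-07) => 2236-08-07
% 15. drawer fetch(k→kocropo) => 423
% 16. measurebox asunit(v→-28, u_from→s, u_to→min) => -7/15


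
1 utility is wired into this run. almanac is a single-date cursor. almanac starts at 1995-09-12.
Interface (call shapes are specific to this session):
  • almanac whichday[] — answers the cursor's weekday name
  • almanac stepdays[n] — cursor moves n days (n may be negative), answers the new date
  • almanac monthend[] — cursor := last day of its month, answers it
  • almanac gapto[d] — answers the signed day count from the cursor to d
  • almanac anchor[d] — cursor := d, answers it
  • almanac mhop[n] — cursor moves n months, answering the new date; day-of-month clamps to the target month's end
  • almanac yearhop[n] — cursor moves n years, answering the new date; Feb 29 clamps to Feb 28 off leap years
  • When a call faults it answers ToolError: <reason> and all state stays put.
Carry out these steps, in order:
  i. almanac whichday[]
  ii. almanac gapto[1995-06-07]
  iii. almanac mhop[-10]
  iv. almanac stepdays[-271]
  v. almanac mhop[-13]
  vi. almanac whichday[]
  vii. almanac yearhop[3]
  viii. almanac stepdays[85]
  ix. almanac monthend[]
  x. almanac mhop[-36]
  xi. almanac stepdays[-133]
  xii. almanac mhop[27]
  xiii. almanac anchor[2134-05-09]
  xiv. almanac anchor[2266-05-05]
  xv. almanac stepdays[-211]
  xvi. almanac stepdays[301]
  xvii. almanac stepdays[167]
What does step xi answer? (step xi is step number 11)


;; 1. almanac whichday() -> Tuesday
;; 2. almanac gapto(d: 1995-06-07) -> -97
;; 3. almanac mhop(n: -10) -> 1994-11-12
;; 4. almanac stepdays(n: -271) -> 1994-02-14
;; 5. almanac mhop(n: -13) -> 1993-01-14
;; 6. almanac whichday() -> Thursday
;; 7. almanac yearhop(n: 3) -> 1996-01-14
;; 8. almanac stepdays(n: 85) -> 1996-04-08
;; 9. almanac monthend() -> 1996-04-30
;; 10. almanac mhop(n: -36) -> 1993-04-30
;; 11. almanac stepdays(n: -133) -> 1992-12-18
;; 12. almanac mhop(n: 27) -> 1995-03-18
;; 13. almanac anchor(d: 2134-05-09) -> 2134-05-09
;; 14. almanac anchor(d: 2266-05-05) -> 2266-05-05
;; 15. almanac stepdays(n: -211) -> 2265-10-06
;; 16. almanac stepdays(n: 301) -> 2266-08-03
;; 17. almanac stepdays(n: 167) -> 2267-01-17

Answer: 1992-12-18


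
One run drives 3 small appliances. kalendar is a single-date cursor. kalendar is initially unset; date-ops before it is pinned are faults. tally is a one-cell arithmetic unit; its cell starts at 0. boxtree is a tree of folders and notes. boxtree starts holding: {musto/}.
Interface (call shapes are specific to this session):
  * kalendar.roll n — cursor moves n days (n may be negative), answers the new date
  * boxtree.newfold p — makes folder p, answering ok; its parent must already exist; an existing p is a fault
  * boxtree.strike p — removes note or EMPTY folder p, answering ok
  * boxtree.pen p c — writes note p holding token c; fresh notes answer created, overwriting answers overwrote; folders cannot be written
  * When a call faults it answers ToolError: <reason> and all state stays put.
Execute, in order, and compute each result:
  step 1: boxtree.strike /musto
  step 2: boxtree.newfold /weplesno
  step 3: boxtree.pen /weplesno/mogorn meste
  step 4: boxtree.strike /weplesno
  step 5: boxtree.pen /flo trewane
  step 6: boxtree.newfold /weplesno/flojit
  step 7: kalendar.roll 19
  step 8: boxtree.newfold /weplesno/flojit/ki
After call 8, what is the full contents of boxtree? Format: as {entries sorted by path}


# 1. boxtree.strike(p=/musto) -> ok
# 2. boxtree.newfold(p=/weplesno) -> ok
# 3. boxtree.pen(p=/weplesno/mogorn, c=meste) -> created
# 4. boxtree.strike(p=/weplesno) -> ToolError: not empty
# 5. boxtree.pen(p=/flo, c=trewane) -> created
# 6. boxtree.newfold(p=/weplesno/flojit) -> ok
# 7. kalendar.roll(n=19) -> ToolError: no date set
# 8. boxtree.newfold(p=/weplesno/flojit/ki) -> ok

Answer: {flo=trewane, weplesno/, weplesno/flojit/, weplesno/flojit/ki/, weplesno/mogorn=meste}


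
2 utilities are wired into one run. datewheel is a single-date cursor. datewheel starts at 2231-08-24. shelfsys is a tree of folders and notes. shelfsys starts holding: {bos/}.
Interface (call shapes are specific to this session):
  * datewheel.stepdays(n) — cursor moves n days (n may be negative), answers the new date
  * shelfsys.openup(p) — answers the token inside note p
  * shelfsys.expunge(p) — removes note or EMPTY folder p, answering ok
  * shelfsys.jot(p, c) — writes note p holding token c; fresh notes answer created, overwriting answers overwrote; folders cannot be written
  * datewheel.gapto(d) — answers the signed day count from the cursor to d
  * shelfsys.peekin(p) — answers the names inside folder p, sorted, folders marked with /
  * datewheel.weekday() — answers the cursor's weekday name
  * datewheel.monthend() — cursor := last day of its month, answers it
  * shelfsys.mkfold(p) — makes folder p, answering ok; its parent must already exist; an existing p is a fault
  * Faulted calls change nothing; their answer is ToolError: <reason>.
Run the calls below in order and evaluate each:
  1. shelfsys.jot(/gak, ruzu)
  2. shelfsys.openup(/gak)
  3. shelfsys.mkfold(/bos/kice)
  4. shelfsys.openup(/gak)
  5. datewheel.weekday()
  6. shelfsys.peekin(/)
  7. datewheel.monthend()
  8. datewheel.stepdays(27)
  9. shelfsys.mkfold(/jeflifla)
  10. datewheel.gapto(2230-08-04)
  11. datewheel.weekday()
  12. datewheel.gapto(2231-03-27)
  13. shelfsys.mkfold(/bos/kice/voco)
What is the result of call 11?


Answer: Tuesday

Derivation:
~$ shelfsys.jot p: /gak c: ruzu
[out] created
~$ shelfsys.openup p: /gak
[out] ruzu
~$ shelfsys.mkfold p: /bos/kice
[out] ok
~$ shelfsys.openup p: /gak
[out] ruzu
~$ datewheel.weekday
[out] Wednesday
~$ shelfsys.peekin p: /
[out] [bos/, gak]
~$ datewheel.monthend
[out] 2231-08-31
~$ datewheel.stepdays n: 27
[out] 2231-09-27
~$ shelfsys.mkfold p: /jeflifla
[out] ok
~$ datewheel.gapto d: 2230-08-04
[out] -419
~$ datewheel.weekday
[out] Tuesday
~$ datewheel.gapto d: 2231-03-27
[out] -184
~$ shelfsys.mkfold p: /bos/kice/voco
[out] ok


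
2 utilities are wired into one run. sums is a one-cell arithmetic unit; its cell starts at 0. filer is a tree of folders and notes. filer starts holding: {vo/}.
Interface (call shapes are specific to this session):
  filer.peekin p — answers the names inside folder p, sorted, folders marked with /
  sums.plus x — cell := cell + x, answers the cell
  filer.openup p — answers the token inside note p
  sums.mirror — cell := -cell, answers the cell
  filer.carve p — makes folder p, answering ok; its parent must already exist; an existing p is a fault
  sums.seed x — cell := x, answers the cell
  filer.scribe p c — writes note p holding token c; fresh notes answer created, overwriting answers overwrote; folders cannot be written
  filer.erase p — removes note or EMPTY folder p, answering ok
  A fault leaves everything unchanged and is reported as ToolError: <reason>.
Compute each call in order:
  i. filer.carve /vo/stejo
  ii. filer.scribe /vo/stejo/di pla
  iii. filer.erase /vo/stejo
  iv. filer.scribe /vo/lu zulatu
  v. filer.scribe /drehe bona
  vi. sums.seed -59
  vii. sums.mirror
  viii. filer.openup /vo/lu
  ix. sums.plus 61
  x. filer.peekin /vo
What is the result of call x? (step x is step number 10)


-> carve(p: /vo/stejo)
<- ok
-> scribe(p: /vo/stejo/di, c: pla)
<- created
-> erase(p: /vo/stejo)
<- ToolError: not empty
-> scribe(p: /vo/lu, c: zulatu)
<- created
-> scribe(p: /drehe, c: bona)
<- created
-> seed(x: -59)
<- -59
-> mirror()
<- 59
-> openup(p: /vo/lu)
<- zulatu
-> plus(x: 61)
<- 120
-> peekin(p: /vo)
<- [lu, stejo/]

Answer: [lu, stejo/]


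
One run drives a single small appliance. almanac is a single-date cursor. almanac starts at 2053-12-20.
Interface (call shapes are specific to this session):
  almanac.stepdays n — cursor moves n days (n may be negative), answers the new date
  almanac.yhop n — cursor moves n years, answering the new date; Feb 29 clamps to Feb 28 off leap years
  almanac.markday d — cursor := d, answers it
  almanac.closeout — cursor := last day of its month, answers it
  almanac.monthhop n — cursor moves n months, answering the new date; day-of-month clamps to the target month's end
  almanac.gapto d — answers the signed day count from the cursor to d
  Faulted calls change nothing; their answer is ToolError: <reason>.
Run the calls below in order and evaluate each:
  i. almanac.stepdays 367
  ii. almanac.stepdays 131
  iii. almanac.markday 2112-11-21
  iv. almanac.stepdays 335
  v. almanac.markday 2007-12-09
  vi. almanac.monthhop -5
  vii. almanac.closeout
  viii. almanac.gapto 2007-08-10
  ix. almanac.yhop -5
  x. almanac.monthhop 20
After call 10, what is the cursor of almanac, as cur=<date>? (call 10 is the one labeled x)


[in] almanac.stepdays n='367'
[out] 2054-12-22
[in] almanac.stepdays n='131'
[out] 2055-05-02
[in] almanac.markday d='2112-11-21'
[out] 2112-11-21
[in] almanac.stepdays n='335'
[out] 2113-10-22
[in] almanac.markday d='2007-12-09'
[out] 2007-12-09
[in] almanac.monthhop n='-5'
[out] 2007-07-09
[in] almanac.closeout
[out] 2007-07-31
[in] almanac.gapto d='2007-08-10'
[out] 10
[in] almanac.yhop n='-5'
[out] 2002-07-31
[in] almanac.monthhop n='20'
[out] 2004-03-31

Answer: cur=2004-03-31


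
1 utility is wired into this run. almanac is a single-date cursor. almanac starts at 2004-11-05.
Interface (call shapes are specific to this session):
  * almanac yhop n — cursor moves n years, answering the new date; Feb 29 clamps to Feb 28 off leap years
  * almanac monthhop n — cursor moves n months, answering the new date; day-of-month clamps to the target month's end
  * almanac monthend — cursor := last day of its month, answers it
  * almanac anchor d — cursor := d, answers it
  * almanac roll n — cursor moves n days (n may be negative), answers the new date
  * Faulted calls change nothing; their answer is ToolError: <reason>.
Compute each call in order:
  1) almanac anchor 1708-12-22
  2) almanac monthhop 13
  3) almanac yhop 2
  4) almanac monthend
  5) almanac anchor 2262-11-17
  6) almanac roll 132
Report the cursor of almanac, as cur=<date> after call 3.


Invoking almanac anchor using d=1708-12-22, giving 1708-12-22.
Now I run almanac monthhop using n=13, and get 1710-01-22.
I use almanac yhop using n=2, giving 1712-01-22.
I run almanac monthend, — result: 1712-01-31.
Then almanac anchor using d=2262-11-17, → 2262-11-17.
Now I run almanac roll using n=132, and see 2263-03-29.

Answer: cur=1712-01-22


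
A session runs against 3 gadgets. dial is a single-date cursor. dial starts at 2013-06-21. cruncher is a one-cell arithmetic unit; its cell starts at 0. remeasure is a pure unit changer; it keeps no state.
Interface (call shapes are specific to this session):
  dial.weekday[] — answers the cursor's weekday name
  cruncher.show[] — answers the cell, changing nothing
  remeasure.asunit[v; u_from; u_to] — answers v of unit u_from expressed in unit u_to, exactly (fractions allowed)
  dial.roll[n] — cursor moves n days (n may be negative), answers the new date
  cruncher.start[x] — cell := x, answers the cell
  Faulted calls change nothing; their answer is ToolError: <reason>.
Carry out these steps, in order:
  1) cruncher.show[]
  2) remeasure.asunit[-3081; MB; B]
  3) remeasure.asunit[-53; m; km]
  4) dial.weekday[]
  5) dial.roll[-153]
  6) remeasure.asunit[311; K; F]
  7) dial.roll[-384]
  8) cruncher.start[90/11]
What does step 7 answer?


[in] cruncher.show
  0
[in] remeasure.asunit v: -3081 u_from: MB u_to: B
  -3081000000
[in] remeasure.asunit v: -53 u_from: m u_to: km
  -53/1000
[in] dial.weekday
  Friday
[in] dial.roll n: -153
  2013-01-19
[in] remeasure.asunit v: 311 u_from: K u_to: F
  10013/100
[in] dial.roll n: -384
  2012-01-01
[in] cruncher.start x: 90/11
  90/11

Answer: 2012-01-01


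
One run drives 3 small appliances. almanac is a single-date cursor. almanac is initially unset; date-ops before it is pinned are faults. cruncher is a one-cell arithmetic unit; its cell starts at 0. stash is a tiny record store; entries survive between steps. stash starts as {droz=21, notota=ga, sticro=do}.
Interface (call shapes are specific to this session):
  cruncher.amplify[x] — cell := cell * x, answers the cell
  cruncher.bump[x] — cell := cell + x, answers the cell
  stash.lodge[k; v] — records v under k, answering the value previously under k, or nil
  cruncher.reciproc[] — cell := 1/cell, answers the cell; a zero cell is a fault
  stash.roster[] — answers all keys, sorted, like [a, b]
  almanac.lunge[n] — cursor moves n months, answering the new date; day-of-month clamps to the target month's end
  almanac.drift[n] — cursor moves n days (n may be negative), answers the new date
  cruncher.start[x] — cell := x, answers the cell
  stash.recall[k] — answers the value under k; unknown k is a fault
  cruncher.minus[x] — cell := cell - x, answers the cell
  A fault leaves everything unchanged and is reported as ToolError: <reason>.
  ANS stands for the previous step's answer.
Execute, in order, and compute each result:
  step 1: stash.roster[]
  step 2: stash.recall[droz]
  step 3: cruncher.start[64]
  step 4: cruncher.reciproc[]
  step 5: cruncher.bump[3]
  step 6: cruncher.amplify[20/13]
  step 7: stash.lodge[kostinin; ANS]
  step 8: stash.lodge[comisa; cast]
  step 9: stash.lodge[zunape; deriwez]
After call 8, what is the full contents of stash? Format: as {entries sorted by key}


Answer: {comisa=cast, droz=21, kostinin=965/208, notota=ga, sticro=do}

Derivation:
>>> stash.roster
  [droz, notota, sticro]
>>> stash.recall k: droz
  21
>>> cruncher.start x: 64
  64
>>> cruncher.reciproc
  1/64
>>> cruncher.bump x: 3
  193/64
>>> cruncher.amplify x: 20/13
  965/208
>>> stash.lodge k: kostinin v: ANS
  nil
>>> stash.lodge k: comisa v: cast
  nil
>>> stash.lodge k: zunape v: deriwez
  nil


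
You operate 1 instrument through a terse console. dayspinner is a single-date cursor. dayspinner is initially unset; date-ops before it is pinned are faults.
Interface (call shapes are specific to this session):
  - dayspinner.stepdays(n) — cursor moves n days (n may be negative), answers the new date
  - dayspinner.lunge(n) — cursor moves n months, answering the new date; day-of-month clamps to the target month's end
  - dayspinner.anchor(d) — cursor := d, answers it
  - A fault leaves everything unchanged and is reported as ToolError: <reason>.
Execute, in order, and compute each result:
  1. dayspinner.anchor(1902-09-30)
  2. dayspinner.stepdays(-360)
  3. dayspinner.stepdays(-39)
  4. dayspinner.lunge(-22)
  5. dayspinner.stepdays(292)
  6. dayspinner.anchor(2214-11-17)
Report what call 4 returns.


Answer: 1899-10-27

Derivation:
~$ dayspinner.anchor d: 1902-09-30
  1902-09-30
~$ dayspinner.stepdays n: -360
  1901-10-05
~$ dayspinner.stepdays n: -39
  1901-08-27
~$ dayspinner.lunge n: -22
  1899-10-27
~$ dayspinner.stepdays n: 292
  1900-08-15
~$ dayspinner.anchor d: 2214-11-17
  2214-11-17


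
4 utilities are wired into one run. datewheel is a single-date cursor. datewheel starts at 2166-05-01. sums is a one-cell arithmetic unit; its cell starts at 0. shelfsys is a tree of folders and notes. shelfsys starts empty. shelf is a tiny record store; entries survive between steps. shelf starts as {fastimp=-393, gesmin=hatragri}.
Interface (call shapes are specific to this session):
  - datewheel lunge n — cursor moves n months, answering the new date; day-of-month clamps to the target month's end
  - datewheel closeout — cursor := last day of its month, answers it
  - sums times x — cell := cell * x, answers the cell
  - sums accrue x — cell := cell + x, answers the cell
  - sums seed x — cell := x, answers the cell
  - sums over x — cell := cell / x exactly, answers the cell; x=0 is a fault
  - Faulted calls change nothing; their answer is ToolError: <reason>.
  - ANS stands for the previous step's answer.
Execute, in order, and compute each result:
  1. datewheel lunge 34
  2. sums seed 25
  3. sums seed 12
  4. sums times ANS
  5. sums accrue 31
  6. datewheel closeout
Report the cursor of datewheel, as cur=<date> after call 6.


Answer: cur=2169-03-31

Derivation:
Invoking datewheel lunge with n: 34, → 2169-03-01.
Invoking sums seed with x: 25: 25.
I use sums seed with x: 12, giving 12.
Invoking sums times with x: ANS, giving 144.
I call sums accrue with x: 31, → 175.
Then datewheel closeout, yielding 2169-03-31.


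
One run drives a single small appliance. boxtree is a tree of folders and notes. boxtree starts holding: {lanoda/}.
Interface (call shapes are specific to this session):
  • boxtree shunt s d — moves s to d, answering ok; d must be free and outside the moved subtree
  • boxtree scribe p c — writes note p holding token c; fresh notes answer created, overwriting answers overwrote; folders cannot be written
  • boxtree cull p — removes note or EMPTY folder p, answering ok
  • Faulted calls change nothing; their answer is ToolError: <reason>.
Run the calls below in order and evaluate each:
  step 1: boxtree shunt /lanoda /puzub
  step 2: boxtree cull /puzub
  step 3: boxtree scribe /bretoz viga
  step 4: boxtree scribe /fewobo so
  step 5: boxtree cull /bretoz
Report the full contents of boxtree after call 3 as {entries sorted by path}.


Next I call boxtree shunt on s='/lanoda', d='/puzub', — result: ok.
Invoking boxtree cull on p='/puzub', and observe ok.
I invoke boxtree scribe on p='/bretoz', c='viga', and see created.
Using boxtree scribe on p='/fewobo', c='so', and observe created.
Calling boxtree cull on p='/bretoz', and observe ok.

Answer: {bretoz=viga}


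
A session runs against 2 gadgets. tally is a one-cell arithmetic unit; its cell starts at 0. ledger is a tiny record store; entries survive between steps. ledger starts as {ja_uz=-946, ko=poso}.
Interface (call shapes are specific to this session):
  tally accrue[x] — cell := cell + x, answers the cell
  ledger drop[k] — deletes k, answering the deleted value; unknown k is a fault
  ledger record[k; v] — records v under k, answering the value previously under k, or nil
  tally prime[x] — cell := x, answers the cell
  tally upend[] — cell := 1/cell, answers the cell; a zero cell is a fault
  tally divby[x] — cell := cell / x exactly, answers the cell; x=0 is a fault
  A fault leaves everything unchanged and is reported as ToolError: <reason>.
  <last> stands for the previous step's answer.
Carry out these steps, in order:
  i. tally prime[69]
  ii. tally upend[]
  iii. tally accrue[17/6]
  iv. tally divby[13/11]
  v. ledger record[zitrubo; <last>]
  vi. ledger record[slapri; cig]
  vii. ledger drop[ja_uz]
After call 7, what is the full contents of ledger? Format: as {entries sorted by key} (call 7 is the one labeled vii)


Step: tally prime[x→69]
Result: 69
Step: tally upend[]
Result: 1/69
Step: tally accrue[x→17/6]
Result: 131/46
Step: tally divby[x→13/11]
Result: 1441/598
Step: ledger record[k→zitrubo; v→<last>]
Result: nil
Step: ledger record[k→slapri; v→cig]
Result: nil
Step: ledger drop[k→ja_uz]
Result: -946

Answer: {ko=poso, slapri=cig, zitrubo=1441/598}


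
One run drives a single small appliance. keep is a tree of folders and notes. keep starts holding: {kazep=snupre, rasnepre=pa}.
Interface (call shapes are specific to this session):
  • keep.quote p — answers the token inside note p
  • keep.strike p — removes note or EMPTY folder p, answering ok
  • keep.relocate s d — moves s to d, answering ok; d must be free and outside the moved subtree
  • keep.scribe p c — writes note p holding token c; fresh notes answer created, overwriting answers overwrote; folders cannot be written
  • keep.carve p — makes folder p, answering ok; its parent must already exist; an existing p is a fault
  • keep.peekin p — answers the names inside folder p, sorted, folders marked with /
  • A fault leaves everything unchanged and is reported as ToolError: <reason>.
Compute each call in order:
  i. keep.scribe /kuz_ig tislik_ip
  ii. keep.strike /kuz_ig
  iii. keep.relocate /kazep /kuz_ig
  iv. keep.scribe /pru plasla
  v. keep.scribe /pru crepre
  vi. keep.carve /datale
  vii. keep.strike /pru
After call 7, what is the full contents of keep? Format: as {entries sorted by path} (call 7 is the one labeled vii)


~$ keep.scribe p: /kuz_ig c: tislik_ip
:: created
~$ keep.strike p: /kuz_ig
:: ok
~$ keep.relocate s: /kazep d: /kuz_ig
:: ok
~$ keep.scribe p: /pru c: plasla
:: created
~$ keep.scribe p: /pru c: crepre
:: overwrote
~$ keep.carve p: /datale
:: ok
~$ keep.strike p: /pru
:: ok

Answer: {datale/, kuz_ig=snupre, rasnepre=pa}


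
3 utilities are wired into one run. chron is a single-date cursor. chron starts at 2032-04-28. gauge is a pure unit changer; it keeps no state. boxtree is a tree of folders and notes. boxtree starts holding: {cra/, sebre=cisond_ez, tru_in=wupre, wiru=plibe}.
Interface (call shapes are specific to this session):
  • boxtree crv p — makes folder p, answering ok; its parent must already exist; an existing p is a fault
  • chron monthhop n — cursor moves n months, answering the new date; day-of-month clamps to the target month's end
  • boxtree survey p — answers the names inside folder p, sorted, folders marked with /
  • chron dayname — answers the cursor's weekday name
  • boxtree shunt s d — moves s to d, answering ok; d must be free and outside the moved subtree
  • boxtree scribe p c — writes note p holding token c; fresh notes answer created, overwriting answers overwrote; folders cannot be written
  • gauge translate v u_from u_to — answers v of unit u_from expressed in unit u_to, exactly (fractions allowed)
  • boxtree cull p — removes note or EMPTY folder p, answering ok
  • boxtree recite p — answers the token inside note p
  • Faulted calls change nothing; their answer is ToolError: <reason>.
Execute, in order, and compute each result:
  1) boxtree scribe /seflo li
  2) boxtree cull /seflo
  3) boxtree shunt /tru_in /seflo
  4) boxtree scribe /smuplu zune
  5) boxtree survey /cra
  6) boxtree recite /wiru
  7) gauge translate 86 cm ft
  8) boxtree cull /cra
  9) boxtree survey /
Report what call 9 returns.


CALL boxtree scribe[p→/seflo; c→li]
RET  created
CALL boxtree cull[p→/seflo]
RET  ok
CALL boxtree shunt[s→/tru_in; d→/seflo]
RET  ok
CALL boxtree scribe[p→/smuplu; c→zune]
RET  created
CALL boxtree survey[p→/cra]
RET  []
CALL boxtree recite[p→/wiru]
RET  plibe
CALL gauge translate[v→86; u_from→cm; u_to→ft]
RET  1075/381
CALL boxtree cull[p→/cra]
RET  ok
CALL boxtree survey[p→/]
RET  [sebre, seflo, smuplu, wiru]

Answer: [sebre, seflo, smuplu, wiru]


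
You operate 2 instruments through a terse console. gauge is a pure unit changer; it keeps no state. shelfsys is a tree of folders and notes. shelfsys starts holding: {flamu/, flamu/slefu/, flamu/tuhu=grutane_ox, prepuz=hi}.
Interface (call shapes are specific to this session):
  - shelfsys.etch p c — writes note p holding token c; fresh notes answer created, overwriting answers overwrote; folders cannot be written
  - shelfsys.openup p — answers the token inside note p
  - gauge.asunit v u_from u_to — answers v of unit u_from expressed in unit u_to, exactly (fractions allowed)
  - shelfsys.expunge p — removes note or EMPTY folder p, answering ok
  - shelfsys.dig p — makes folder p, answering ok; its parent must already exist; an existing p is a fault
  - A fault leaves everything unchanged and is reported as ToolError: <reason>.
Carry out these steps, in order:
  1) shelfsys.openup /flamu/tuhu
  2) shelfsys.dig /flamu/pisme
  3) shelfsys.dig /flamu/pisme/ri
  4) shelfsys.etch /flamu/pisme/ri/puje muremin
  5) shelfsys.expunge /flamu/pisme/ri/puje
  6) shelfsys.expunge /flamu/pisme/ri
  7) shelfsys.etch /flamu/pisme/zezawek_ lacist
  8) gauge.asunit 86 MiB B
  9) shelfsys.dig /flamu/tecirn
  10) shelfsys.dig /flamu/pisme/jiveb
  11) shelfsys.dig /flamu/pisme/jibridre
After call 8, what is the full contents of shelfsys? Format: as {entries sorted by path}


// shelfsys.openup(p=/flamu/tuhu) : grutane_ox
// shelfsys.dig(p=/flamu/pisme) : ok
// shelfsys.dig(p=/flamu/pisme/ri) : ok
// shelfsys.etch(p=/flamu/pisme/ri/puje, c=muremin) : created
// shelfsys.expunge(p=/flamu/pisme/ri/puje) : ok
// shelfsys.expunge(p=/flamu/pisme/ri) : ok
// shelfsys.etch(p=/flamu/pisme/zezawek_, c=lacist) : created
// gauge.asunit(v=86, u_from=MiB, u_to=B) : 90177536
// shelfsys.dig(p=/flamu/tecirn) : ok
// shelfsys.dig(p=/flamu/pisme/jiveb) : ok
// shelfsys.dig(p=/flamu/pisme/jibridre) : ok

Answer: {flamu/, flamu/pisme/, flamu/pisme/zezawek_=lacist, flamu/slefu/, flamu/tuhu=grutane_ox, prepuz=hi}
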